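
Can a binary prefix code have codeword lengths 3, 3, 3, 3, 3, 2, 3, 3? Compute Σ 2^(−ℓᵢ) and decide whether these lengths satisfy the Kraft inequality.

1.125; no

With common denominator 2^3 = 8: Σ 2^(−ℓᵢ) = 1/8 + 1/8 + 1/8 + 1/8 + 1/8 + 2/8 + 1/8 + 1/8 = 9/8 = 1.125.
Kraft's inequality requires Σ ≤ 1; here Σ = 1.125 > 1, so no such prefix code exists.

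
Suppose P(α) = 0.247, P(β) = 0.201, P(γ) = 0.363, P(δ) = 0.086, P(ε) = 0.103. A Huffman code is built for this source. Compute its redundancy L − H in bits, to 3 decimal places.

0.053 bits

Entropy H = −Σ p log₂ p ≈ 2.1364 bits.
Huffman merges: 43/500+103/1000→189/1000; 189/1000+201/1000→39/100; 247/1000+363/1000→61/100; 39/100+61/100→1. L = 2189/1000 ≈ 2.1890.
L − H = 2.1890 − 2.1364 = 0.053 bits.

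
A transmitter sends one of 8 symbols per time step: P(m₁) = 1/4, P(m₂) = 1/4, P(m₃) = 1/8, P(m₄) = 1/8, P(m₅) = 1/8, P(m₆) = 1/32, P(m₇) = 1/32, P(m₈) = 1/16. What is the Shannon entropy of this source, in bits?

Each probability is a power of 1/2, so log₂(1/p) is an integer.
H = Σ p·log₂(1/p) = 1/4·2 + 1/4·2 + 1/8·3 + 1/8·3 + 1/8·3 + 1/32·5 + 1/32·5 + 1/16·4 = 2.6875 bits.

2.6875 bits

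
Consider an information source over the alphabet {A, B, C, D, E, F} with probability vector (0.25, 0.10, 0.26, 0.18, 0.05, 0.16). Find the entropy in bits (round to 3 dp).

H = −Σ pᵢ log₂ pᵢ.
−0.25·log₂(0.25) = 0.5000
−0.10·log₂(0.10) = 0.3322
−0.26·log₂(0.26) = 0.5053
−0.18·log₂(0.18) = 0.4453
−0.05·log₂(0.05) = 0.2161
−0.16·log₂(0.16) = 0.4230
Sum ≈ 2.4219 → 2.422 bits.

2.422 bits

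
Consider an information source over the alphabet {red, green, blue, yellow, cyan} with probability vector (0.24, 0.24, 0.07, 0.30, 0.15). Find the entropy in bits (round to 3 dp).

2.188 bits

H = −Σ pᵢ log₂ pᵢ.
−0.24·log₂(0.24) = 0.4941
−0.24·log₂(0.24) = 0.4941
−0.07·log₂(0.07) = 0.2686
−0.30·log₂(0.30) = 0.5211
−0.15·log₂(0.15) = 0.4105
Sum ≈ 2.1885 → 2.188 bits.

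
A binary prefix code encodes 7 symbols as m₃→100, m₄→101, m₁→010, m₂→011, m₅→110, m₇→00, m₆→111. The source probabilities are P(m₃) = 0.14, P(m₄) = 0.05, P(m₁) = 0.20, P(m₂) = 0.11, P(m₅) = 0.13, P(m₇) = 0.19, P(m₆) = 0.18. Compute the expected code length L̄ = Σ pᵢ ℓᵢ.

L̄ = Σ pᵢ·ℓᵢ = 0.14·3 + 0.05·3 + 0.20·3 + 0.11·3 + 0.13·3 + 0.19·2 + 0.18·3 = 2.81 bits/symbol.

2.81 bits/symbol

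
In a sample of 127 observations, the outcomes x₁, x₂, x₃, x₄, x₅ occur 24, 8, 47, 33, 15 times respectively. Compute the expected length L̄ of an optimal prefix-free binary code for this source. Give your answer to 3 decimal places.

2.181 bits/symbol

Probabilities are the counts divided by 127.
Repeatedly combine the two least-probable nodes; the expected code length is the sum of the merged weights.
merge 8/127 + 15/127 → 23/127
merge 23/127 + 24/127 → 47/127
merge 33/127 + 47/127 → 80/127
merge 47/127 + 80/127 → 1
L = 23/127 + 47/127 + 80/127 + 1 = 277/127 ≈ 2.181 bits/symbol.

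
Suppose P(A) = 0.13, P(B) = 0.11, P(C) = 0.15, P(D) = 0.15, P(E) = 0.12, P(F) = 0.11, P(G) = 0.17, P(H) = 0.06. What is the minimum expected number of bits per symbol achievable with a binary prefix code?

3 bits/symbol

Repeatedly combine the two least-probable nodes; the expected code length is the sum of the merged weights.
merge 3/50 + 11/100 → 17/100
merge 11/100 + 3/25 → 23/100
merge 13/100 + 3/20 → 7/25
merge 3/20 + 17/100 → 8/25
merge 17/100 + 23/100 → 2/5
merge 7/25 + 8/25 → 3/5
merge 2/5 + 3/5 → 1
L = 17/100 + 23/100 + 7/25 + 8/25 + 2/5 + 3/5 + 1 = 3 bits/symbol.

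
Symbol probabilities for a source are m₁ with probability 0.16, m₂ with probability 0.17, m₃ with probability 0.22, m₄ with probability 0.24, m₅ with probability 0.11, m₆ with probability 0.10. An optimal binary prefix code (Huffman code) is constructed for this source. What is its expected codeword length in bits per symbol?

2.54 bits/symbol

Repeatedly combine the two least-probable nodes; the expected code length is the sum of the merged weights.
merge 1/10 + 11/100 → 21/100
merge 4/25 + 17/100 → 33/100
merge 21/100 + 11/50 → 43/100
merge 6/25 + 33/100 → 57/100
merge 43/100 + 57/100 → 1
L = 21/100 + 33/100 + 43/100 + 57/100 + 1 = 127/50 = 2.54 bits/symbol.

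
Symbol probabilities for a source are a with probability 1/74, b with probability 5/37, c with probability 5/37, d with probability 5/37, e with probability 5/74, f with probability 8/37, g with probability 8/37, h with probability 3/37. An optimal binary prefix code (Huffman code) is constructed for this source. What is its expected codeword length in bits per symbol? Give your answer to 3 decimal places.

Repeatedly combine the two least-probable nodes; the expected code length is the sum of the merged weights.
merge 1/74 + 5/74 → 3/37
merge 3/37 + 3/37 → 6/37
merge 5/37 + 5/37 → 10/37
merge 5/37 + 6/37 → 11/37
merge 8/37 + 8/37 → 16/37
merge 10/37 + 11/37 → 21/37
merge 16/37 + 21/37 → 1
L = 3/37 + 6/37 + 10/37 + 11/37 + 16/37 + 21/37 + 1 = 104/37 ≈ 2.811 bits/symbol.

2.811 bits/symbol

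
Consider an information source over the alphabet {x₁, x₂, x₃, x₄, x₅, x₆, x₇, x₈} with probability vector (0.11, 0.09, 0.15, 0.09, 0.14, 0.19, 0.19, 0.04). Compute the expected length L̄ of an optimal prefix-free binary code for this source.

2.94 bits/symbol

Repeatedly combine the two least-probable nodes; the expected code length is the sum of the merged weights.
merge 1/25 + 9/100 → 13/100
merge 9/100 + 11/100 → 1/5
merge 13/100 + 7/50 → 27/100
merge 3/20 + 19/100 → 17/50
merge 19/100 + 1/5 → 39/100
merge 27/100 + 17/50 → 61/100
merge 39/100 + 61/100 → 1
L = 13/100 + 1/5 + 27/100 + 17/50 + 39/100 + 61/100 + 1 = 147/50 = 2.94 bits/symbol.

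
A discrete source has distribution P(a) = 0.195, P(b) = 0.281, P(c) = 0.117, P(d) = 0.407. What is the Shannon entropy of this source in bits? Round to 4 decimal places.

H = −Σ pᵢ log₂ pᵢ.
−0.195·log₂(0.195) = 0.4599
−0.281·log₂(0.281) = 0.5146
−0.117·log₂(0.117) = 0.3622
−0.407·log₂(0.407) = 0.5278
Sum ≈ 1.8645 → 1.8645 bits.

1.8645 bits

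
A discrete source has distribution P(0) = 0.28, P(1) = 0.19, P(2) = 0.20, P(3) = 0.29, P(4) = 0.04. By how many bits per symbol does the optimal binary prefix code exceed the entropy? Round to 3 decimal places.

Entropy H = −Σ p log₂ p ≈ 2.1375 bits.
Huffman merges: 1/25+19/100→23/100; 1/5+23/100→43/100; 7/25+29/100→57/100; 43/100+57/100→1. L = 223/100 ≈ 2.2300.
L − H = 2.2300 − 2.1375 = 0.093 bits.

0.093 bits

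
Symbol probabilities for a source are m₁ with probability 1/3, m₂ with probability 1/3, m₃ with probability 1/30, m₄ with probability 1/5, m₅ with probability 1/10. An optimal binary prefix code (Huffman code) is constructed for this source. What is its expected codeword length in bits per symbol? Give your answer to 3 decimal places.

2.133 bits/symbol

Repeatedly combine the two least-probable nodes; the expected code length is the sum of the merged weights.
merge 1/30 + 1/10 → 2/15
merge 2/15 + 1/5 → 1/3
merge 1/3 + 1/3 → 2/3
merge 1/3 + 2/3 → 1
L = 2/15 + 1/3 + 2/3 + 1 = 32/15 ≈ 2.133 bits/symbol.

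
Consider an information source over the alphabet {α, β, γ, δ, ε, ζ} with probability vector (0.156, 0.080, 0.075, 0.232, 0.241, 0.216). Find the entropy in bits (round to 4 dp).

2.4512 bits

H = −Σ pᵢ log₂ pᵢ.
−0.156·log₂(0.156) = 0.4181
−0.080·log₂(0.080) = 0.2915
−0.075·log₂(0.075) = 0.2803
−0.232·log₂(0.232) = 0.4890
−0.241·log₂(0.241) = 0.4947
−0.216·log₂(0.216) = 0.4776
Sum ≈ 2.4512 → 2.4512 bits.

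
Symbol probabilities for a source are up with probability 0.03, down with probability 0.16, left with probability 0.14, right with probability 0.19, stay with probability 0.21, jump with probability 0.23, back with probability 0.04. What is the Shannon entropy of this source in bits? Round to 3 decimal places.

H = −Σ pᵢ log₂ pᵢ.
−0.03·log₂(0.03) = 0.1518
−0.16·log₂(0.16) = 0.4230
−0.14·log₂(0.14) = 0.3971
−0.19·log₂(0.19) = 0.4552
−0.21·log₂(0.21) = 0.4728
−0.23·log₂(0.23) = 0.4877
−0.04·log₂(0.04) = 0.1858
Sum ≈ 2.5734 → 2.573 bits.

2.573 bits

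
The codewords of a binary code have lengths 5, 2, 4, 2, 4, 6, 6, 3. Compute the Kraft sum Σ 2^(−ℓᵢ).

With common denominator 2^6 = 64: Σ 2^(−ℓᵢ) = 2/64 + 16/64 + 4/64 + 16/64 + 4/64 + 1/64 + 1/64 + 8/64 = 52/64 = 0.8125.

0.8125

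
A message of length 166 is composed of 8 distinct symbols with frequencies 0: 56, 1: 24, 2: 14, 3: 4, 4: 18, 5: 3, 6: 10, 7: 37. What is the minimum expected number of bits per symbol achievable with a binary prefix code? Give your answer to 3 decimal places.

2.584 bits/symbol

Probabilities are the counts divided by 166.
Repeatedly combine the two least-probable nodes; the expected code length is the sum of the merged weights.
merge 3/166 + 2/83 → 7/166
merge 7/166 + 5/83 → 17/166
merge 7/83 + 17/166 → 31/166
merge 9/83 + 12/83 → 21/83
merge 31/166 + 37/166 → 34/83
merge 21/83 + 28/83 → 49/83
merge 34/83 + 49/83 → 1
L = 7/166 + 17/166 + 31/166 + 21/83 + 34/83 + 49/83 + 1 = 429/166 ≈ 2.584 bits/symbol.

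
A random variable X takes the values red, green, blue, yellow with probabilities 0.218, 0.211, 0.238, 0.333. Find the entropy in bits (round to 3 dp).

H = −Σ pᵢ log₂ pᵢ.
−0.218·log₂(0.218) = 0.4791
−0.211·log₂(0.211) = 0.4736
−0.238·log₂(0.238) = 0.4929
−0.333·log₂(0.333) = 0.5283
Sum ≈ 1.9739 → 1.974 bits.

1.974 bits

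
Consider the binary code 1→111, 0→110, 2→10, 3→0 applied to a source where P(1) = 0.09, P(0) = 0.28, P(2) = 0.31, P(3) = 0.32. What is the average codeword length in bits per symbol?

L̄ = Σ pᵢ·ℓᵢ = 0.09·3 + 0.28·3 + 0.31·2 + 0.32·1 = 2.05 bits/symbol.

2.05 bits/symbol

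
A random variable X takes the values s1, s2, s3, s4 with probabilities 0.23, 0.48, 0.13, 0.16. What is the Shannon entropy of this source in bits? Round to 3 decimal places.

1.802 bits

H = −Σ pᵢ log₂ pᵢ.
−0.23·log₂(0.23) = 0.4877
−0.48·log₂(0.48) = 0.5083
−0.13·log₂(0.13) = 0.3826
−0.16·log₂(0.16) = 0.4230
Sum ≈ 1.8016 → 1.802 bits.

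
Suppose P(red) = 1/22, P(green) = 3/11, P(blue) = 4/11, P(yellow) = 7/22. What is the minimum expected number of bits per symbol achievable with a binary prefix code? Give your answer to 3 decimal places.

Repeatedly combine the two least-probable nodes; the expected code length is the sum of the merged weights.
merge 1/22 + 3/11 → 7/22
merge 7/22 + 7/22 → 7/11
merge 4/11 + 7/11 → 1
L = 7/22 + 7/11 + 1 = 43/22 ≈ 1.955 bits/symbol.

1.955 bits/symbol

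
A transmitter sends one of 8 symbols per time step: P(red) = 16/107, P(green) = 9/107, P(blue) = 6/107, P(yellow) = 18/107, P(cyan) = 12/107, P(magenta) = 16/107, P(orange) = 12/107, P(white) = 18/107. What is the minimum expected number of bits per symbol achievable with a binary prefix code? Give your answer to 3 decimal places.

2.972 bits/symbol

Repeatedly combine the two least-probable nodes; the expected code length is the sum of the merged weights.
merge 6/107 + 9/107 → 15/107
merge 12/107 + 12/107 → 24/107
merge 15/107 + 16/107 → 31/107
merge 16/107 + 18/107 → 34/107
merge 18/107 + 24/107 → 42/107
merge 31/107 + 34/107 → 65/107
merge 42/107 + 65/107 → 1
L = 15/107 + 24/107 + 31/107 + 34/107 + 42/107 + 65/107 + 1 = 318/107 ≈ 2.972 bits/symbol.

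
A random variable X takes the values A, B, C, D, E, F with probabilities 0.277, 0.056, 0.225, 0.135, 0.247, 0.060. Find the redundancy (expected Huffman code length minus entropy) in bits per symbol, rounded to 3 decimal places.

Entropy H = −Σ p log₂ p ≈ 2.3619 bits.
Huffman merges: 7/125+3/50→29/250; 29/250+27/200→251/1000; 9/40+247/1000→59/125; 251/1000+277/1000→66/125; 59/125+66/125→1. L = 2367/1000 ≈ 2.3670.
L − H = 2.3670 − 2.3619 = 0.005 bits.

0.005 bits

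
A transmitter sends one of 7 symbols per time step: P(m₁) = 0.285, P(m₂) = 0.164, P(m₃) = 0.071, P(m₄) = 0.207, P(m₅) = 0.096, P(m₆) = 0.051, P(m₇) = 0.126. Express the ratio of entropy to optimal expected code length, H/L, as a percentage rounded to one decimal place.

Entropy H = −Σ p log₂ p ≈ 2.6053 bits.
Huffman merges: 51/1000+71/1000→61/500; 12/125+61/500→109/500; 63/500+41/250→29/100; 207/1000+109/500→17/40; 57/200+29/100→23/40; 17/40+23/40→1. L = 263/100 ≈ 2.6300.
Efficiency = H/L = 2.6053/2.6300 = 99.1%.

99.1%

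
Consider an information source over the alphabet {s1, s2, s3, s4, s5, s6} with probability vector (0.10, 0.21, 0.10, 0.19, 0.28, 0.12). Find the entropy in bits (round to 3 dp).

H = −Σ pᵢ log₂ pᵢ.
−0.10·log₂(0.10) = 0.3322
−0.21·log₂(0.21) = 0.4728
−0.10·log₂(0.10) = 0.3322
−0.19·log₂(0.19) = 0.4552
−0.28·log₂(0.28) = 0.5142
−0.12·log₂(0.12) = 0.3671
Sum ≈ 2.4737 → 2.474 bits.

2.474 bits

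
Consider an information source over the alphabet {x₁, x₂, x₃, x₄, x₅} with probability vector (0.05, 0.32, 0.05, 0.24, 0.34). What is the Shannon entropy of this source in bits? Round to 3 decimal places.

H = −Σ pᵢ log₂ pᵢ.
−0.05·log₂(0.05) = 0.2161
−0.32·log₂(0.32) = 0.5260
−0.05·log₂(0.05) = 0.2161
−0.24·log₂(0.24) = 0.4941
−0.34·log₂(0.34) = 0.5292
Sum ≈ 1.9815 → 1.982 bits.

1.982 bits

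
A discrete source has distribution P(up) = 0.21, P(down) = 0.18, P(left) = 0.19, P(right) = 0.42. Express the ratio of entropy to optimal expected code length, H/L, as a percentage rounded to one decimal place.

97.4%

Entropy H = −Σ p log₂ p ≈ 1.8990 bits.
Huffman merges: 9/50+19/100→37/100; 21/100+37/100→29/50; 21/50+29/50→1. L = 39/20 ≈ 1.9500.
Efficiency = H/L = 1.8990/1.9500 = 97.4%.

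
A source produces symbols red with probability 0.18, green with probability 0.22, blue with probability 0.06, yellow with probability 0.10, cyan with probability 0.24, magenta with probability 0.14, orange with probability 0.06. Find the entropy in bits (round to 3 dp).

H = −Σ pᵢ log₂ pᵢ.
−0.18·log₂(0.18) = 0.4453
−0.22·log₂(0.22) = 0.4806
−0.06·log₂(0.06) = 0.2435
−0.10·log₂(0.10) = 0.3322
−0.24·log₂(0.24) = 0.4941
−0.14·log₂(0.14) = 0.3971
−0.06·log₂(0.06) = 0.2435
Sum ≈ 2.6364 → 2.636 bits.

2.636 bits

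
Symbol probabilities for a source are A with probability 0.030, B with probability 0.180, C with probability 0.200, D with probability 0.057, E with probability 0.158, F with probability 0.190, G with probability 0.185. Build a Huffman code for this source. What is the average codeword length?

Repeatedly combine the two least-probable nodes; the expected code length is the sum of the merged weights.
merge 3/100 + 57/1000 → 87/1000
merge 87/1000 + 79/500 → 49/200
merge 9/50 + 37/200 → 73/200
merge 19/100 + 1/5 → 39/100
merge 49/200 + 73/200 → 61/100
merge 39/100 + 61/100 → 1
L = 87/1000 + 49/200 + 73/200 + 39/100 + 61/100 + 1 = 2697/1000 = 2.697 bits/symbol.

2.697 bits/symbol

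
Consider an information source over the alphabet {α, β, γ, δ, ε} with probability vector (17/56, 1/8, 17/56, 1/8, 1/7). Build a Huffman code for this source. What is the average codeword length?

Repeatedly combine the two least-probable nodes; the expected code length is the sum of the merged weights.
merge 1/8 + 1/8 → 1/4
merge 1/7 + 1/4 → 11/28
merge 17/56 + 17/56 → 17/28
merge 11/28 + 17/28 → 1
L = 1/4 + 11/28 + 17/28 + 1 = 9/4 = 2.25 bits/symbol.

2.25 bits/symbol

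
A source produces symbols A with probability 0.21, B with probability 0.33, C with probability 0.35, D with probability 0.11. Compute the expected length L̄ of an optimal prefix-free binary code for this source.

Repeatedly combine the two least-probable nodes; the expected code length is the sum of the merged weights.
merge 11/100 + 21/100 → 8/25
merge 8/25 + 33/100 → 13/20
merge 7/20 + 13/20 → 1
L = 8/25 + 13/20 + 1 = 197/100 = 1.97 bits/symbol.

1.97 bits/symbol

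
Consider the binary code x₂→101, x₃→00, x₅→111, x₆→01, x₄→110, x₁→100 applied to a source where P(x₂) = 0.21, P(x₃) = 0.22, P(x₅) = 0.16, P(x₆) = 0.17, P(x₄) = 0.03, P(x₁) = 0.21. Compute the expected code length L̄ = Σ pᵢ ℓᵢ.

2.61 bits/symbol

L̄ = Σ pᵢ·ℓᵢ = 0.21·3 + 0.22·2 + 0.16·3 + 0.17·2 + 0.03·3 + 0.21·3 = 2.61 bits/symbol.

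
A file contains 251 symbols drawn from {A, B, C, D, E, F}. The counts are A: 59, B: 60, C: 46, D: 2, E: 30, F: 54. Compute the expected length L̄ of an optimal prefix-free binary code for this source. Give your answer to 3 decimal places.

2.438 bits/symbol

Probabilities are the counts divided by 251.
Repeatedly combine the two least-probable nodes; the expected code length is the sum of the merged weights.
merge 2/251 + 30/251 → 32/251
merge 32/251 + 46/251 → 78/251
merge 54/251 + 59/251 → 113/251
merge 60/251 + 78/251 → 138/251
merge 113/251 + 138/251 → 1
L = 32/251 + 78/251 + 113/251 + 138/251 + 1 = 612/251 ≈ 2.438 bits/symbol.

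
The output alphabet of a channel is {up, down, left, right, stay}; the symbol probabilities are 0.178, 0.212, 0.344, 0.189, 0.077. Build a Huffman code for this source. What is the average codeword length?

Repeatedly combine the two least-probable nodes; the expected code length is the sum of the merged weights.
merge 77/1000 + 89/500 → 51/200
merge 189/1000 + 53/250 → 401/1000
merge 51/200 + 43/125 → 599/1000
merge 401/1000 + 599/1000 → 1
L = 51/200 + 401/1000 + 599/1000 + 1 = 451/200 = 2.255 bits/symbol.

2.255 bits/symbol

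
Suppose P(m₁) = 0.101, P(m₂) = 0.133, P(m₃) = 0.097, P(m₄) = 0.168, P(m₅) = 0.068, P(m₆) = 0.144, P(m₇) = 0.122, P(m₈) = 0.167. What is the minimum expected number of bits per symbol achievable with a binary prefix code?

Repeatedly combine the two least-probable nodes; the expected code length is the sum of the merged weights.
merge 17/250 + 97/1000 → 33/200
merge 101/1000 + 61/500 → 223/1000
merge 133/1000 + 18/125 → 277/1000
merge 33/200 + 167/1000 → 83/250
merge 21/125 + 223/1000 → 391/1000
merge 277/1000 + 83/250 → 609/1000
merge 391/1000 + 609/1000 → 1
L = 33/200 + 223/1000 + 277/1000 + 83/250 + 391/1000 + 609/1000 + 1 = 2997/1000 = 2.997 bits/symbol.

2.997 bits/symbol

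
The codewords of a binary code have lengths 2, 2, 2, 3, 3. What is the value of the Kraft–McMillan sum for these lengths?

1

With common denominator 2^3 = 8: Σ 2^(−ℓᵢ) = 2/8 + 2/8 + 2/8 + 1/8 + 1/8 = 8/8 = 1.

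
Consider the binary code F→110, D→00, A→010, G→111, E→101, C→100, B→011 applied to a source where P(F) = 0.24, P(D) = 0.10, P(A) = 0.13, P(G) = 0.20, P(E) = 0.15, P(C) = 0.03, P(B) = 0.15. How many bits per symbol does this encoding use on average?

L̄ = Σ pᵢ·ℓᵢ = 0.24·3 + 0.10·2 + 0.13·3 + 0.20·3 + 0.15·3 + 0.03·3 + 0.15·3 = 2.9 bits/symbol.

2.9 bits/symbol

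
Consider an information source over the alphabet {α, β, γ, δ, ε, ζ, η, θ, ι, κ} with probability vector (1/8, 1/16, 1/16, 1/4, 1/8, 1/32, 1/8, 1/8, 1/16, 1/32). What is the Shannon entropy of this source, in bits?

Each probability is a power of 1/2, so log₂(1/p) is an integer.
H = Σ p·log₂(1/p) = 1/8·3 + 1/16·4 + 1/16·4 + 1/4·2 + 1/8·3 + 1/32·5 + 1/8·3 + 1/8·3 + 1/16·4 + 1/32·5 = 3.0625 bits.

3.0625 bits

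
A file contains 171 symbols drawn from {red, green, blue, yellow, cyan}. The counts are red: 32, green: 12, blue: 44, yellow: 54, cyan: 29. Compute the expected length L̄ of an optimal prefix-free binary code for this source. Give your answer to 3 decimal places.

2.240 bits/symbol

Probabilities are the counts divided by 171.
Repeatedly combine the two least-probable nodes; the expected code length is the sum of the merged weights.
merge 4/57 + 29/171 → 41/171
merge 32/171 + 41/171 → 73/171
merge 44/171 + 6/19 → 98/171
merge 73/171 + 98/171 → 1
L = 41/171 + 73/171 + 98/171 + 1 = 383/171 ≈ 2.240 bits/symbol.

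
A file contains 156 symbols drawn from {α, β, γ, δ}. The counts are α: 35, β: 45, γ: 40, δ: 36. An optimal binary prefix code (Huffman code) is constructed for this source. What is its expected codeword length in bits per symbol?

2 bits/symbol

Probabilities are the counts divided by 156.
Repeatedly combine the two least-probable nodes; the expected code length is the sum of the merged weights.
merge 35/156 + 3/13 → 71/156
merge 10/39 + 15/52 → 85/156
merge 71/156 + 85/156 → 1
L = 71/156 + 85/156 + 1 = 2 bits/symbol.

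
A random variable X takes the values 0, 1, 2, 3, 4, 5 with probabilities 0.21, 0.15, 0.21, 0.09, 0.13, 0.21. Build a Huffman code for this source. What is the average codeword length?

2.58 bits/symbol

Repeatedly combine the two least-probable nodes; the expected code length is the sum of the merged weights.
merge 9/100 + 13/100 → 11/50
merge 3/20 + 21/100 → 9/25
merge 21/100 + 21/100 → 21/50
merge 11/50 + 9/25 → 29/50
merge 21/50 + 29/50 → 1
L = 11/50 + 9/25 + 21/50 + 29/50 + 1 = 129/50 = 2.58 bits/symbol.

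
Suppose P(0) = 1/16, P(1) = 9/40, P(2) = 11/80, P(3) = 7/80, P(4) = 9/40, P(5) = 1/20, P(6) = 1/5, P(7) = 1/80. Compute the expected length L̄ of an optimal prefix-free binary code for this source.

Repeatedly combine the two least-probable nodes; the expected code length is the sum of the merged weights.
merge 1/80 + 1/20 → 1/16
merge 1/16 + 1/16 → 1/8
merge 7/80 + 1/8 → 17/80
merge 11/80 + 1/5 → 27/80
merge 17/80 + 9/40 → 7/16
merge 9/40 + 27/80 → 9/16
merge 7/16 + 9/16 → 1
L = 1/16 + 1/8 + 17/80 + 27/80 + 7/16 + 9/16 + 1 = 219/80 = 2.7375 bits/symbol.

2.7375 bits/symbol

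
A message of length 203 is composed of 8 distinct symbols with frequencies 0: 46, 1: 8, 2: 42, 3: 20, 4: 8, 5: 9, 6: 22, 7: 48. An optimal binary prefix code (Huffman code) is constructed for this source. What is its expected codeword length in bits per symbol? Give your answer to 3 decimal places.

2.739 bits/symbol

Probabilities are the counts divided by 203.
Repeatedly combine the two least-probable nodes; the expected code length is the sum of the merged weights.
merge 8/203 + 8/203 → 16/203
merge 9/203 + 16/203 → 25/203
merge 20/203 + 22/203 → 6/29
merge 25/203 + 6/29 → 67/203
merge 6/29 + 46/203 → 88/203
merge 48/203 + 67/203 → 115/203
merge 88/203 + 115/203 → 1
L = 16/203 + 25/203 + 6/29 + 67/203 + 88/203 + 115/203 + 1 = 556/203 ≈ 2.739 bits/symbol.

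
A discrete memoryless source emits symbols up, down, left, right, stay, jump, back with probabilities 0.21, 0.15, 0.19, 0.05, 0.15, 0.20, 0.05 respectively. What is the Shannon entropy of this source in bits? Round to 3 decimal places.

H = −Σ pᵢ log₂ pᵢ.
−0.21·log₂(0.21) = 0.4728
−0.15·log₂(0.15) = 0.4105
−0.19·log₂(0.19) = 0.4552
−0.05·log₂(0.05) = 0.2161
−0.15·log₂(0.15) = 0.4105
−0.20·log₂(0.20) = 0.4644
−0.05·log₂(0.05) = 0.2161
Sum ≈ 2.6457 → 2.646 bits.

2.646 bits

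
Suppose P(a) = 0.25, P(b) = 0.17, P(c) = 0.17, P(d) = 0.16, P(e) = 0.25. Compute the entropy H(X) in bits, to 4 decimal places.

2.2922 bits

H = −Σ pᵢ log₂ pᵢ.
−0.25·log₂(0.25) = 0.5000
−0.17·log₂(0.17) = 0.4346
−0.17·log₂(0.17) = 0.4346
−0.16·log₂(0.16) = 0.4230
−0.25·log₂(0.25) = 0.5000
Sum ≈ 2.2922 → 2.2922 bits.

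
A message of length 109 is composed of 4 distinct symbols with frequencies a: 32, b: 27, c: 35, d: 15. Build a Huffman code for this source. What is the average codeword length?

2 bits/symbol

Probabilities are the counts divided by 109.
Repeatedly combine the two least-probable nodes; the expected code length is the sum of the merged weights.
merge 15/109 + 27/109 → 42/109
merge 32/109 + 35/109 → 67/109
merge 42/109 + 67/109 → 1
L = 42/109 + 67/109 + 1 = 2 bits/symbol.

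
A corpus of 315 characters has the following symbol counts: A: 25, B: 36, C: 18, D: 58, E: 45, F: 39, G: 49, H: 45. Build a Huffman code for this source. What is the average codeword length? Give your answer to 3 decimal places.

2.952 bits/symbol

Probabilities are the counts divided by 315.
Repeatedly combine the two least-probable nodes; the expected code length is the sum of the merged weights.
merge 2/35 + 5/63 → 43/315
merge 4/35 + 13/105 → 5/21
merge 43/315 + 1/7 → 88/315
merge 1/7 + 7/45 → 94/315
merge 58/315 + 5/21 → 19/45
merge 88/315 + 94/315 → 26/45
merge 19/45 + 26/45 → 1
L = 43/315 + 5/21 + 88/315 + 94/315 + 19/45 + 26/45 + 1 = 62/21 ≈ 2.952 bits/symbol.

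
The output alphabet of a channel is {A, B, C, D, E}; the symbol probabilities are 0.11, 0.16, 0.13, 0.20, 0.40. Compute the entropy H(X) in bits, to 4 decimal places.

H = −Σ pᵢ log₂ pᵢ.
−0.11·log₂(0.11) = 0.3503
−0.16·log₂(0.16) = 0.4230
−0.13·log₂(0.13) = 0.3826
−0.20·log₂(0.20) = 0.4644
−0.40·log₂(0.40) = 0.5288
Sum ≈ 2.1491 → 2.1491 bits.

2.1491 bits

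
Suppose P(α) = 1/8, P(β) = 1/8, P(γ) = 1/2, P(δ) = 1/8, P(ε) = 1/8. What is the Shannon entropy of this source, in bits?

2 bits

Each probability is a power of 1/2, so log₂(1/p) is an integer.
H = Σ p·log₂(1/p) = 1/8·3 + 1/8·3 + 1/2·1 + 1/8·3 + 1/8·3 = 2 bits.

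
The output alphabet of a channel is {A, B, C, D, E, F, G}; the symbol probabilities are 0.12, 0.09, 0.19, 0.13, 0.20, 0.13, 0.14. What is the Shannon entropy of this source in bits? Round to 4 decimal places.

H = −Σ pᵢ log₂ pᵢ.
−0.12·log₂(0.12) = 0.3671
−0.09·log₂(0.09) = 0.3127
−0.19·log₂(0.19) = 0.4552
−0.13·log₂(0.13) = 0.3826
−0.20·log₂(0.20) = 0.4644
−0.13·log₂(0.13) = 0.3826
−0.14·log₂(0.14) = 0.3971
Sum ≈ 2.7617 → 2.7617 bits.

2.7617 bits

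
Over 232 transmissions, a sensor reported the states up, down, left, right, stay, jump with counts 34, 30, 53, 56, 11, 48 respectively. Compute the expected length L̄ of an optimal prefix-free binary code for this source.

2.5 bits/symbol

Probabilities are the counts divided by 232.
Repeatedly combine the two least-probable nodes; the expected code length is the sum of the merged weights.
merge 11/232 + 15/116 → 41/232
merge 17/116 + 41/232 → 75/232
merge 6/29 + 53/232 → 101/232
merge 7/29 + 75/232 → 131/232
merge 101/232 + 131/232 → 1
L = 41/232 + 75/232 + 101/232 + 131/232 + 1 = 5/2 = 2.5 bits/symbol.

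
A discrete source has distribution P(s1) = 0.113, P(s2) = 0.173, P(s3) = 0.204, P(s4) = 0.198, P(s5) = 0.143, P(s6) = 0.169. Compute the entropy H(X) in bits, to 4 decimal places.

2.5585 bits

H = −Σ pᵢ log₂ pᵢ.
−0.113·log₂(0.113) = 0.3555
−0.173·log₂(0.173) = 0.4379
−0.204·log₂(0.204) = 0.4678
−0.198·log₂(0.198) = 0.4626
−0.143·log₂(0.143) = 0.4012
−0.169·log₂(0.169) = 0.4335
Sum ≈ 2.5585 → 2.5585 bits.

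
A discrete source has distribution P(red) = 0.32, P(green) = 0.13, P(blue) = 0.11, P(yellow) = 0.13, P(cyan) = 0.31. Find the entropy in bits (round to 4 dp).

H = −Σ pᵢ log₂ pᵢ.
−0.32·log₂(0.32) = 0.5260
−0.13·log₂(0.13) = 0.3826
−0.11·log₂(0.11) = 0.3503
−0.13·log₂(0.13) = 0.3826
−0.31·log₂(0.31) = 0.5238
Sum ≈ 2.1654 → 2.1654 bits.

2.1654 bits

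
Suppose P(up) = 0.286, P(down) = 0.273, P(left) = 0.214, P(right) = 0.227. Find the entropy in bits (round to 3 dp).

1.989 bits

H = −Σ pᵢ log₂ pᵢ.
−0.286·log₂(0.286) = 0.5165
−0.273·log₂(0.273) = 0.5113
−0.214·log₂(0.214) = 0.4760
−0.227·log₂(0.227) = 0.4856
Sum ≈ 1.9894 → 1.989 bits.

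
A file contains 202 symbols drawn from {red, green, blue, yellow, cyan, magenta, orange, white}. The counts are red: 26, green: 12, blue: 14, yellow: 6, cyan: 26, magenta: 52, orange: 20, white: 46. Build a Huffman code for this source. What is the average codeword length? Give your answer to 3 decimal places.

Probabilities are the counts divided by 202.
Repeatedly combine the two least-probable nodes; the expected code length is the sum of the merged weights.
merge 3/101 + 6/101 → 9/101
merge 7/101 + 9/101 → 16/101
merge 10/101 + 13/101 → 23/101
merge 13/101 + 16/101 → 29/101
merge 23/101 + 23/101 → 46/101
merge 26/101 + 29/101 → 55/101
merge 46/101 + 55/101 → 1
L = 9/101 + 16/101 + 23/101 + 29/101 + 46/101 + 55/101 + 1 = 279/101 ≈ 2.762 bits/symbol.

2.762 bits/symbol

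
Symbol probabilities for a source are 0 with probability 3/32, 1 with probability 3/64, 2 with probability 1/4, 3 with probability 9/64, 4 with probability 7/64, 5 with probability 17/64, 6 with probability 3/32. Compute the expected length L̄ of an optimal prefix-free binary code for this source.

2.625 bits/symbol

Repeatedly combine the two least-probable nodes; the expected code length is the sum of the merged weights.
merge 3/64 + 3/32 → 9/64
merge 3/32 + 7/64 → 13/64
merge 9/64 + 9/64 → 9/32
merge 13/64 + 1/4 → 29/64
merge 17/64 + 9/32 → 35/64
merge 29/64 + 35/64 → 1
L = 9/64 + 13/64 + 9/32 + 29/64 + 35/64 + 1 = 21/8 = 2.625 bits/symbol.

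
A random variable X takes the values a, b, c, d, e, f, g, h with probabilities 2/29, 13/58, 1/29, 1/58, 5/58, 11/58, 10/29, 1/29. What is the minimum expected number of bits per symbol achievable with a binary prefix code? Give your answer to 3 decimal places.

Repeatedly combine the two least-probable nodes; the expected code length is the sum of the merged weights.
merge 1/58 + 1/29 → 3/58
merge 1/29 + 3/58 → 5/58
merge 2/29 + 5/58 → 9/58
merge 5/58 + 9/58 → 7/29
merge 11/58 + 13/58 → 12/29
merge 7/29 + 10/29 → 17/29
merge 12/29 + 17/29 → 1
L = 3/58 + 5/58 + 9/58 + 7/29 + 12/29 + 17/29 + 1 = 147/58 ≈ 2.534 bits/symbol.

2.534 bits/symbol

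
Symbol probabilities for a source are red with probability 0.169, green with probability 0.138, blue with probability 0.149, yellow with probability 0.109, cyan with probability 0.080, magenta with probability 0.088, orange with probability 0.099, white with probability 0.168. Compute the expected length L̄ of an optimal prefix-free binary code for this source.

2.999 bits/symbol

Repeatedly combine the two least-probable nodes; the expected code length is the sum of the merged weights.
merge 2/25 + 11/125 → 21/125
merge 99/1000 + 109/1000 → 26/125
merge 69/500 + 149/1000 → 287/1000
merge 21/125 + 21/125 → 42/125
merge 169/1000 + 26/125 → 377/1000
merge 287/1000 + 42/125 → 623/1000
merge 377/1000 + 623/1000 → 1
L = 21/125 + 26/125 + 287/1000 + 42/125 + 377/1000 + 623/1000 + 1 = 2999/1000 = 2.999 bits/symbol.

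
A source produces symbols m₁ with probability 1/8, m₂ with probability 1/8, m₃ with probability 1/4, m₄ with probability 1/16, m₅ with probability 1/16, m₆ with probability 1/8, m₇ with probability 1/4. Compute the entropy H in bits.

Each probability is a power of 1/2, so log₂(1/p) is an integer.
H = Σ p·log₂(1/p) = 1/8·3 + 1/8·3 + 1/4·2 + 1/16·4 + 1/16·4 + 1/8·3 + 1/4·2 = 2.625 bits.

2.625 bits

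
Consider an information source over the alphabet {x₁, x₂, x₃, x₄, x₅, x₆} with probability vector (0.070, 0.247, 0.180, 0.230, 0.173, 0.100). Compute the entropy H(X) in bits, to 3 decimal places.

2.470 bits

H = −Σ pᵢ log₂ pᵢ.
−0.070·log₂(0.070) = 0.2686
−0.247·log₂(0.247) = 0.4983
−0.180·log₂(0.180) = 0.4453
−0.230·log₂(0.230) = 0.4877
−0.173·log₂(0.173) = 0.4379
−0.100·log₂(0.100) = 0.3322
Sum ≈ 2.4699 → 2.470 bits.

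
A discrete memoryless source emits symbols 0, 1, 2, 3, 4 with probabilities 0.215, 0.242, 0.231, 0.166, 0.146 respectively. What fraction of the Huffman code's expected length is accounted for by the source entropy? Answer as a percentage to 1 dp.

Entropy H = −Σ p log₂ p ≈ 2.2958 bits.
Huffman merges: 73/500+83/500→39/125; 43/200+231/1000→223/500; 121/500+39/125→277/500; 223/500+277/500→1. L = 289/125 ≈ 2.3120.
Efficiency = H/L = 2.2958/2.3120 = 99.3%.

99.3%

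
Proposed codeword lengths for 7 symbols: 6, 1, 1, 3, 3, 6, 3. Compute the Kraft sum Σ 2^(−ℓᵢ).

1.40625

With common denominator 2^6 = 64: Σ 2^(−ℓᵢ) = 1/64 + 32/64 + 32/64 + 8/64 + 8/64 + 1/64 + 8/64 = 90/64 = 1.40625.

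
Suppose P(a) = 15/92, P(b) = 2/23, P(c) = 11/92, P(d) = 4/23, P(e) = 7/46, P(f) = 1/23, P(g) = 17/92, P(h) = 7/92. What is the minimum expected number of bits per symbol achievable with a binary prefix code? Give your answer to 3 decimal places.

Repeatedly combine the two least-probable nodes; the expected code length is the sum of the merged weights.
merge 1/23 + 7/92 → 11/92
merge 2/23 + 11/92 → 19/92
merge 11/92 + 7/46 → 25/92
merge 15/92 + 4/23 → 31/92
merge 17/92 + 19/92 → 9/23
merge 25/92 + 31/92 → 14/23
merge 9/23 + 14/23 → 1
L = 11/92 + 19/92 + 25/92 + 31/92 + 9/23 + 14/23 + 1 = 135/46 ≈ 2.935 bits/symbol.

2.935 bits/symbol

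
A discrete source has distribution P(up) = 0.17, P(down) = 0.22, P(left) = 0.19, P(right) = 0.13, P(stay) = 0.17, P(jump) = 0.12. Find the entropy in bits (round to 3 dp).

2.555 bits

H = −Σ pᵢ log₂ pᵢ.
−0.17·log₂(0.17) = 0.4346
−0.22·log₂(0.22) = 0.4806
−0.19·log₂(0.19) = 0.4552
−0.13·log₂(0.13) = 0.3826
−0.17·log₂(0.17) = 0.4346
−0.12·log₂(0.12) = 0.3671
Sum ≈ 2.5547 → 2.555 bits.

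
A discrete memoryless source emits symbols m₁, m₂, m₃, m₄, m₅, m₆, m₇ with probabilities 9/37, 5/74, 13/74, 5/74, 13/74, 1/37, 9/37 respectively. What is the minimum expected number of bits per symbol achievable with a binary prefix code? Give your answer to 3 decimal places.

2.595 bits/symbol

Repeatedly combine the two least-probable nodes; the expected code length is the sum of the merged weights.
merge 1/37 + 5/74 → 7/74
merge 5/74 + 7/74 → 6/37
merge 6/37 + 13/74 → 25/74
merge 13/74 + 9/37 → 31/74
merge 9/37 + 25/74 → 43/74
merge 31/74 + 43/74 → 1
L = 7/74 + 6/37 + 25/74 + 31/74 + 43/74 + 1 = 96/37 ≈ 2.595 bits/symbol.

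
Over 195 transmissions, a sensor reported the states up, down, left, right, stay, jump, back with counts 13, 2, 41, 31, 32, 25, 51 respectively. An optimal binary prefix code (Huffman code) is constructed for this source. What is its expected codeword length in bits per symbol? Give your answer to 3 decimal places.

Probabilities are the counts divided by 195.
Repeatedly combine the two least-probable nodes; the expected code length is the sum of the merged weights.
merge 2/195 + 1/15 → 1/13
merge 1/13 + 5/39 → 8/39
merge 31/195 + 32/195 → 21/65
merge 8/39 + 41/195 → 27/65
merge 17/65 + 21/65 → 38/65
merge 27/65 + 38/65 → 1
L = 1/13 + 8/39 + 21/65 + 27/65 + 38/65 + 1 = 508/195 ≈ 2.605 bits/symbol.

2.605 bits/symbol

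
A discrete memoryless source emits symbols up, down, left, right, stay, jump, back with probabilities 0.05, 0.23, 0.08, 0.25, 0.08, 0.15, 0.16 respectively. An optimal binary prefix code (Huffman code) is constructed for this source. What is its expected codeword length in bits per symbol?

Repeatedly combine the two least-probable nodes; the expected code length is the sum of the merged weights.
merge 1/20 + 2/25 → 13/100
merge 2/25 + 13/100 → 21/100
merge 3/20 + 4/25 → 31/100
merge 21/100 + 23/100 → 11/25
merge 1/4 + 31/100 → 14/25
merge 11/25 + 14/25 → 1
L = 13/100 + 21/100 + 31/100 + 11/25 + 14/25 + 1 = 53/20 = 2.65 bits/symbol.

2.65 bits/symbol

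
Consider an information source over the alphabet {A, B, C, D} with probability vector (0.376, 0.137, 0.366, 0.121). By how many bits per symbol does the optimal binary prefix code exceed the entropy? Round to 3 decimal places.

0.059 bits

Entropy H = −Σ p log₂ p ≈ 1.8229 bits.
Huffman merges: 121/1000+137/1000→129/500; 129/500+183/500→78/125; 47/125+78/125→1. L = 941/500 ≈ 1.8820.
L − H = 1.8820 − 1.8229 = 0.059 bits.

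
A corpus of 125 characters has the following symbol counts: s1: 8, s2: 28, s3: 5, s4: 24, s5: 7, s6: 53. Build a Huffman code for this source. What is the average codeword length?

Probabilities are the counts divided by 125.
Repeatedly combine the two least-probable nodes; the expected code length is the sum of the merged weights.
merge 1/25 + 7/125 → 12/125
merge 8/125 + 12/125 → 4/25
merge 4/25 + 24/125 → 44/125
merge 28/125 + 44/125 → 72/125
merge 53/125 + 72/125 → 1
L = 12/125 + 4/25 + 44/125 + 72/125 + 1 = 273/125 = 2.184 bits/symbol.

2.184 bits/symbol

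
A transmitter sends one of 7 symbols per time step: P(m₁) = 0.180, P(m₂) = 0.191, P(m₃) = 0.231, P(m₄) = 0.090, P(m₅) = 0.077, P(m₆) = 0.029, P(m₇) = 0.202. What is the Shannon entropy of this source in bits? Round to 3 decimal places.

2.602 bits

H = −Σ pᵢ log₂ pᵢ.
−0.180·log₂(0.180) = 0.4453
−0.191·log₂(0.191) = 0.4562
−0.231·log₂(0.231) = 0.4883
−0.090·log₂(0.090) = 0.3127
−0.077·log₂(0.077) = 0.2848
−0.029·log₂(0.029) = 0.1481
−0.202·log₂(0.202) = 0.4661
Sum ≈ 2.6016 → 2.602 bits.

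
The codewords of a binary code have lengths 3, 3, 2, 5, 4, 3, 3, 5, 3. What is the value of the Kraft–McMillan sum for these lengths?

With common denominator 2^5 = 32: Σ 2^(−ℓᵢ) = 4/32 + 4/32 + 8/32 + 1/32 + 2/32 + 4/32 + 4/32 + 1/32 + 4/32 = 32/32 = 1.

1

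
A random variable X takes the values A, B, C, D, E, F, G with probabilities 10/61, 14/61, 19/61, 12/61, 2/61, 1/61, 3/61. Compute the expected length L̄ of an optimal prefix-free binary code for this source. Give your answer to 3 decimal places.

Repeatedly combine the two least-probable nodes; the expected code length is the sum of the merged weights.
merge 1/61 + 2/61 → 3/61
merge 3/61 + 3/61 → 6/61
merge 6/61 + 10/61 → 16/61
merge 12/61 + 14/61 → 26/61
merge 16/61 + 19/61 → 35/61
merge 26/61 + 35/61 → 1
L = 3/61 + 6/61 + 16/61 + 26/61 + 35/61 + 1 = 147/61 ≈ 2.410 bits/symbol.

2.410 bits/symbol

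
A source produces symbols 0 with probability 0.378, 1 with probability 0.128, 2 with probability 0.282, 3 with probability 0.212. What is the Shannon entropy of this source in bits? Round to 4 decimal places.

H = −Σ pᵢ log₂ pᵢ.
−0.378·log₂(0.378) = 0.5305
−0.128·log₂(0.128) = 0.3796
−0.282·log₂(0.282) = 0.5150
−0.212·log₂(0.212) = 0.4744
Sum ≈ 1.8996 → 1.8996 bits.

1.8996 bits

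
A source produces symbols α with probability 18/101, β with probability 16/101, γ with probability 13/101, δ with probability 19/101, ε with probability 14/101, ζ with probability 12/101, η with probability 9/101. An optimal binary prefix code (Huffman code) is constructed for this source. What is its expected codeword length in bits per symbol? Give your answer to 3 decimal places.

2.812 bits/symbol

Repeatedly combine the two least-probable nodes; the expected code length is the sum of the merged weights.
merge 9/101 + 12/101 → 21/101
merge 13/101 + 14/101 → 27/101
merge 16/101 + 18/101 → 34/101
merge 19/101 + 21/101 → 40/101
merge 27/101 + 34/101 → 61/101
merge 40/101 + 61/101 → 1
L = 21/101 + 27/101 + 34/101 + 40/101 + 61/101 + 1 = 284/101 ≈ 2.812 bits/symbol.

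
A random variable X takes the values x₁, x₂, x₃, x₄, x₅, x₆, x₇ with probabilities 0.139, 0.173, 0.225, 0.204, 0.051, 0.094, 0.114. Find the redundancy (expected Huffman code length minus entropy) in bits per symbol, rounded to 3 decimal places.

Entropy H = −Σ p log₂ p ≈ 2.6824 bits.
Huffman merges: 51/1000+47/500→29/200; 57/500+139/1000→253/1000; 29/200+173/1000→159/500; 51/250+9/40→429/1000; 253/1000+159/500→571/1000; 429/1000+571/1000→1. L = 679/250 ≈ 2.7160.
L − H = 2.7160 − 2.6824 = 0.034 bits.

0.034 bits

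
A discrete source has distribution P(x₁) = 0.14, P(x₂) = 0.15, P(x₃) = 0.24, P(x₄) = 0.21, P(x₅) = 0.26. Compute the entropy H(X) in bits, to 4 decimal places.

H = −Σ pᵢ log₂ pᵢ.
−0.14·log₂(0.14) = 0.3971
−0.15·log₂(0.15) = 0.4105
−0.24·log₂(0.24) = 0.4941
−0.21·log₂(0.21) = 0.4728
−0.26·log₂(0.26) = 0.5053
Sum ≈ 2.2799 → 2.2799 bits.

2.2799 bits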